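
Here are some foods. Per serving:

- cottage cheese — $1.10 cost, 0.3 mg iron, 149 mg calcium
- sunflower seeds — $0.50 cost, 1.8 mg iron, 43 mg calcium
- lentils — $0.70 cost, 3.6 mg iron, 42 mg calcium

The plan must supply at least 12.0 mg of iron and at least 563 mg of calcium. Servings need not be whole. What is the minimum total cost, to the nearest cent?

cottage cheese only: max(12.0/0.3, 563/149) = 40 servings → $44.00.
sunflower seeds only: max(12.0/1.8, 563/43) = 13.09 servings → $6.55.
lentils only: max(12.0/3.6, 563/42) = 13.4 servings → $9.38.
cottage cheese + sunflower seeds with both tight: 1.948 servings and 6.342 servings → $5.31.
cottage cheese + lentils with both tight: 2.907 servings and 3.091 servings → $5.36.
sunflower seeds + lentils: intersection lies outside the first quadrant.
Cheapest feasible corner: $5.31.

$5.31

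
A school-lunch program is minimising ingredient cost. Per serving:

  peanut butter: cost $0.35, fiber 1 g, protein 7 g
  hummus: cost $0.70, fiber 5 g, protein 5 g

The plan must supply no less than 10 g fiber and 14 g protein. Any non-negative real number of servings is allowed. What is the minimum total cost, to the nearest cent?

A basic optimal solution has at most two foods positive. Try each food alone and each pair with both targets met exactly.
peanut butter only: max(10/1, 14/7) = 10 servings → $3.50.
hummus only: max(10/5, 14/5) = 2.8 servings → $1.96.
peanut butter + hummus with both tight: 0.6667 servings and 1.867 servings → $1.54.
So the least-cost plan costs $1.54.

$1.54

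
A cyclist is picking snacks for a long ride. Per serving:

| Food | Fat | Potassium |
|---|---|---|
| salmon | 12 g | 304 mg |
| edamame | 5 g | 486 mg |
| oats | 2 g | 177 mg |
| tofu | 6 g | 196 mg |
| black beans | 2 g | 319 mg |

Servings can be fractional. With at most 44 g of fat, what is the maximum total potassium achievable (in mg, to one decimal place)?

Potassium per g fat: black beans 159.5, edamame 97.2, oats 88.5, tofu 32.67, salmon 25.33.
With no serving limits, spend the whole fat allowance on black beans: 44 g / 2 g × 319 mg = 7018.0 mg.

7018.0 mg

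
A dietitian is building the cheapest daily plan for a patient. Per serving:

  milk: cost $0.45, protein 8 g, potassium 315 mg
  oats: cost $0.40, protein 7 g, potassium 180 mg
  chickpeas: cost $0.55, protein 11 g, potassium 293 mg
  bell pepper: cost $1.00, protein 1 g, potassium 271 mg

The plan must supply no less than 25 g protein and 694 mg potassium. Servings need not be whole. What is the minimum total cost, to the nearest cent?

$1.26

At the optimum either one food covers both requirements or two foods hit both targets exactly; no other combination can be cheaper.
milk only: max(25/8, 694/315) = 3.125 servings → $1.41.
oats only: max(25/7, 694/180) = 3.856 servings → $1.54.
chickpeas only: max(25/11, 694/293) = 2.369 servings → $1.30.
bell pepper only: max(25/1, 694/271) = 25 servings → $25.00.
milk + oats with both tight: 0.468 servings and 3.037 servings → $1.43.
milk + chickpeas with both tight: 0.2756 servings and 2.072 servings → $1.26.
milk + bell pepper: the both-tight solution has a negative serving — not a feasible corner.
oats + chickpeas with both targets exact would need a negative amount; discard.
oats + bell pepper with both tight: 3.542 servings and 0.2085 servings → $1.63.
chickpeas + bell pepper with both tight: 2.262 servings and 0.115 servings → $1.36.
The minimum over all feasible corners is $1.26.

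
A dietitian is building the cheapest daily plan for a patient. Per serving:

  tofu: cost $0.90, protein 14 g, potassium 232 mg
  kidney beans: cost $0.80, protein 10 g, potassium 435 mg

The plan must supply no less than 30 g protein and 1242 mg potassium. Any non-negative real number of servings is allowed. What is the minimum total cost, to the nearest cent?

$2.36

Minimising a linear cost over {protein ≥ 30, potassium ≥ 1242, servings ≥ 0} — the optimum is at a vertex, using one or two foods.
tofu only: max(30/14, 1242/232) = 5.353 servings → $4.82.
kidney beans only: max(30/10, 1242/435) = 3 servings → $2.40.
tofu + kidney beans with both tight: 0.1671 servings and 2.766 servings → $2.36.
The minimum over all feasible corners is $2.36.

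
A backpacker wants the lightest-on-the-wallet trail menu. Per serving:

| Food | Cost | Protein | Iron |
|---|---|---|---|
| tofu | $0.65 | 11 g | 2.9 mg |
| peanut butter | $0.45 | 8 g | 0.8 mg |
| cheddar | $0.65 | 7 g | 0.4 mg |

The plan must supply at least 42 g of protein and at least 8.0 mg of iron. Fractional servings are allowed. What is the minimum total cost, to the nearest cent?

Two binding constraints pin down two serving amounts, so the optimal mix uses at most two foods. The candidates are each food alone (scaled to the tighter of protein/iron) and each pair with both constraints tight.
tofu only: max(42/11, 8.0/2.9) = 3.818 servings → $2.48.
peanut butter only: max(42/8, 8.0/0.8) = 10 servings → $4.50.
cheddar only: max(42/7, 8.0/0.4) = 20 servings → $13.00.
tofu + peanut butter with both tight: 2.111 servings and 2.347 servings → $2.43.
tofu + cheddar with both tight: 2.465 servings and 2.126 servings → $2.98.
peanut butter + cheddar with both targets exact would need a negative amount; discard.
The minimum over all feasible corners is $2.43.

$2.43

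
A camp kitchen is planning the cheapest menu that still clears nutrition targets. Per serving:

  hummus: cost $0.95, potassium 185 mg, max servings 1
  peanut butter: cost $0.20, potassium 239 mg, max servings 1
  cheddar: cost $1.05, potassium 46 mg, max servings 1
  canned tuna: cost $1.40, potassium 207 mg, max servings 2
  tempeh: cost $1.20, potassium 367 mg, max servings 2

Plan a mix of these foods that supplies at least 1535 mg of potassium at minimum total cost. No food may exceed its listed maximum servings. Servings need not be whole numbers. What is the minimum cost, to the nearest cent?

Cost per mg of potassium: peanut butter $0.0008, tempeh $0.0033, hummus $0.0051, canned tuna $0.0068, cheddar $0.0228.
Take 1 serving of peanut butter: +239.0 mg potassium for $0.20 (total $0.20, still need 1296.0 mg).
Take 2 servings of tempeh: +734.0 mg potassium for $2.40 (total $2.60, still need 562.0 mg).
Take 1 serving of hummus: +185.0 mg potassium for $0.95 (total $3.55, still need 377.0 mg).
Take 1.821 servings of canned tuna: +377.0 mg potassium for $2.55 (total $6.10, still need 0.0 mg).
Greedy by cheapest-per-mg is optimal for a single linear constraint, so the minimum cost is $6.10.

$6.10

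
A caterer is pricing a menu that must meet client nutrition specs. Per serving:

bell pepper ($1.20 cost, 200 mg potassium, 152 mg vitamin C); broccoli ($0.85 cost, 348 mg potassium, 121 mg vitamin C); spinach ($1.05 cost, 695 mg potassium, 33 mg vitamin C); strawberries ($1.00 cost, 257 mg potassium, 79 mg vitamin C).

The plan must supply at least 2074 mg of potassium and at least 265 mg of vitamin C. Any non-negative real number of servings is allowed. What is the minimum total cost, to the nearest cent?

An LP optimum is at a vertex; with two nutrient constraints at most two foods are used. Check each candidate.
bell pepper only: max(2074/200, 265/152) = 10.37 servings → $12.44.
broccoli only: max(2074/348, 265/121) = 5.96 servings → $5.07.
spinach only: max(2074/695, 265/33) = 8.03 servings → $8.43.
strawberries only: max(2074/257, 265/79) = 8.07 servings → $8.07.
bell pepper + broccoli with both targets exact would need a negative amount; discard.
bell pepper + spinach with both tight: 1.169 servings and 2.648 servings → $4.18.
bell pepper + strawberries with both targets exact would need a negative amount; discard.
broccoli + spinach with both tight: 1.594 servings and 2.186 servings → $3.65.
broccoli + strawberries: the both-tight solution has a negative serving — not a feasible corner.
spinach + strawberries with both tight: 2.062 servings and 2.493 servings → $4.66.
So the least-cost plan costs $3.65.

$3.65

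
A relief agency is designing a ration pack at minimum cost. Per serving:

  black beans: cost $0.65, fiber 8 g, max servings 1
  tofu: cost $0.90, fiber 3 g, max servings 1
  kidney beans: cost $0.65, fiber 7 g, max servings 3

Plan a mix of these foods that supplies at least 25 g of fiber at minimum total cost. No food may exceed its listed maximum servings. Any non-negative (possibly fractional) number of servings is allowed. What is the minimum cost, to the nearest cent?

$2.23

Cost per g of fiber: black beans $0.0813, kidney beans $0.0929, tofu $0.3000.
Take 1 serving of black beans: +8.0 g fiber for $0.65 (total $0.65, still need 17.0 g).
Take 2.429 servings of kidney beans: +17.0 g fiber for $1.58 (total $2.23, still need 0.0 g).
Filling from the cheapest source first is optimal under one linear minimum: $2.23.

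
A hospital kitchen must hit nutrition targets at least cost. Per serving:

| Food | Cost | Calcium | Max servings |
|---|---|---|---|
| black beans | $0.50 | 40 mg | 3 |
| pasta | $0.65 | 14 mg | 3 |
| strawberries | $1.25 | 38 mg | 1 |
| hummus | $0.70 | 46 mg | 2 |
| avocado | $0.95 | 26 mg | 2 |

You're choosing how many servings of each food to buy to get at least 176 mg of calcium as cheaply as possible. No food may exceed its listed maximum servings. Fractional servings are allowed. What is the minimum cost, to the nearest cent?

$2.35

Cost per mg of calcium: black beans $0.0125, hummus $0.0152, strawberries $0.0329, avocado $0.0365, pasta $0.0464.
Take 3 servings of black beans: +120.0 mg calcium for $1.50 (total $1.50, still need 56.0 mg).
Take 1.217 servings of hummus: +56.0 mg calcium for $0.85 (total $2.35, still need 0.0 mg).
Filling from the cheapest source first is optimal under one linear minimum: $2.35.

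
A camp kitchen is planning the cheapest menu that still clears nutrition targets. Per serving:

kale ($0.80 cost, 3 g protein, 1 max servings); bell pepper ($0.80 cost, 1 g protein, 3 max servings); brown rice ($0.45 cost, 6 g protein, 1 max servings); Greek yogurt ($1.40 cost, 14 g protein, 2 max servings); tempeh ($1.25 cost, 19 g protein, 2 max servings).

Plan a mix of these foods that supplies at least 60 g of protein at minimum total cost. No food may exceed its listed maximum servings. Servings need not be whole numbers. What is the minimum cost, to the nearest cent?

$4.55

Cost per g of protein: tempeh $0.0658, brown rice $0.0750, Greek yogurt $0.1000, kale $0.2667, bell pepper $0.8000.
Take 2 servings of tempeh: +38.0 g protein for $2.50 (total $2.50, still need 22.0 g).
Take 1 serving of brown rice: +6.0 g protein for $0.45 (total $2.95, still need 16.0 g).
Take 1.143 servings of Greek yogurt: +16.0 g protein for $1.60 (total $4.55, still need 0.0 g).
Greedy by cheapest-per-g is optimal for a single linear constraint, so the minimum cost is $4.55.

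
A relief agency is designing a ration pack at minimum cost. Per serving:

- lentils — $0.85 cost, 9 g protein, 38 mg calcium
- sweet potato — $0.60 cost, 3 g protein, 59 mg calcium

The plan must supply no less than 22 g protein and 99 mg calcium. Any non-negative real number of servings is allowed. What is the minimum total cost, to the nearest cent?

Check every corner: each single food scaled to meet both minima, and each pair solved so both constraints bind.
lentils only: max(22/9, 99/38) = 2.605 servings → $2.21.
sweet potato only: max(22/3, 99/59) = 7.333 servings → $4.40.
lentils + sweet potato with both tight: 2.4 servings and 0.1319 servings → $2.12.
The minimum over all feasible corners is $2.12.

$2.12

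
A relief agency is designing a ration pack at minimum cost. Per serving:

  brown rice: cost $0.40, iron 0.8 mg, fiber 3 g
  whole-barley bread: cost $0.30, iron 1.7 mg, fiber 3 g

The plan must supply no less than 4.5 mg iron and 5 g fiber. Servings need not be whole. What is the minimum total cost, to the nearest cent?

brown rice only: max(4.5/0.8, 5/3) = 5.625 servings → $2.25.
whole-barley bread only: max(4.5/1.7, 5/3) = 2.647 servings → $0.79.
brown rice + whole-barley bread: the both-tight solution has a negative serving — not a feasible corner.
So the least-cost plan costs $0.79.

$0.79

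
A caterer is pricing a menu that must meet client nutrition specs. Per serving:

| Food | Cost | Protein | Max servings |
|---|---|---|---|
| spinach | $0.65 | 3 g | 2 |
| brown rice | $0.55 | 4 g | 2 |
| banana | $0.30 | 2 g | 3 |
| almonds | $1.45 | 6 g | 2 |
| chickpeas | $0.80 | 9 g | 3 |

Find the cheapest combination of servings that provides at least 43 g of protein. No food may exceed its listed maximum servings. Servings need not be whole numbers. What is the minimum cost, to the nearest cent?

Cost per g of protein: chickpeas $0.0889, brown rice $0.1375, banana $0.1500, spinach $0.2167, almonds $0.2417.
Take 3 servings of chickpeas: +27.0 g protein for $2.40 (total $2.40, still need 16.0 g).
Take 2 servings of brown rice: +8.0 g protein for $1.10 (total $3.50, still need 8.0 g).
Take 3 servings of banana: +6.0 g protein for $0.90 (total $4.40, still need 2.0 g).
Take 0.6667 servings of spinach: +2.0 g protein for $0.43 (total $4.83, still need 0.0 g).
Greedy by cheapest-per-g is optimal for a single linear constraint, so the minimum cost is $4.83.

$4.83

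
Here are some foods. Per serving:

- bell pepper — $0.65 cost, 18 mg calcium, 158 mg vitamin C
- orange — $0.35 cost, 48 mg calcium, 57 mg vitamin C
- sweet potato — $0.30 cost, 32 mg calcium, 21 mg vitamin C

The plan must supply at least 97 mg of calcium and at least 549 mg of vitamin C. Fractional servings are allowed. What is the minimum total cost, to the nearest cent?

$2.35

bell pepper only: max(97/18, 549/158) = 5.389 servings → $3.50.
orange only: max(97/48, 549/57) = 9.632 servings → $3.37.
sweet potato only: max(97/32, 549/21) = 26.14 servings → $7.84.
bell pepper + orange with both tight: 3.175 servings and 0.8301 servings → $2.35.
bell pepper + sweet potato with both tight: 3.32 servings and 1.164 servings → $2.51.
orange + sweet potato: intersection lies outside the first quadrant.
The minimum over all feasible corners is $2.35.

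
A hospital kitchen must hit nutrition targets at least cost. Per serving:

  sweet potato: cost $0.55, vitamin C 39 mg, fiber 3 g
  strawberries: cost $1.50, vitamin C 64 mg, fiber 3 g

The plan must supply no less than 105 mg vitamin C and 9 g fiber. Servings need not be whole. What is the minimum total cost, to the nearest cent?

For a min-cost LP with two ≥-constraints, a basic feasible solution has at most two positive variables.
sweet potato only: max(105/39, 9/3) = 3 servings → $1.65.
strawberries only: max(105/64, 9/3) = 3 servings → $4.50.
sweet potato + strawberries: intersection lies outside the first quadrant.
The minimum over all feasible corners is $1.65.

$1.65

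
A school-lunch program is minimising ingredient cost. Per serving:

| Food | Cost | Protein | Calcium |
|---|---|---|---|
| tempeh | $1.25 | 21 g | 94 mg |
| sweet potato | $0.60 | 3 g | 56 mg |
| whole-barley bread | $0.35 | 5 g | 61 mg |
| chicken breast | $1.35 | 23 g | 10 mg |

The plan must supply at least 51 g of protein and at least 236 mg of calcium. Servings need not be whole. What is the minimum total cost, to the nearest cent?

Check every corner: each single food scaled to meet both minima, and each pair solved so both constraints bind.
tempeh only: max(51/21, 236/94) = 2.511 servings → $3.14.
sweet potato only: max(51/3, 236/56) = 17 servings → $10.20.
whole-barley bread only: max(51/5, 236/61) = 10.2 servings → $3.57.
chicken breast only: max(51/23, 236/10) = 23.6 servings → $31.86.
tempeh + sweet potato with both tight: 2.403 servings and 0.1812 servings → $3.11.
tempeh + whole-barley bread with both tight: 2.381 servings and 0.1998 servings → $3.05.
tempeh + chicken breast with both targets exact would need a negative amount; discard.
sweet potato + whole-barley bread with both targets exact would need a negative amount; discard.
sweet potato + chicken breast with both tight: 3.909 servings and 1.707 servings → $4.65.
whole-barley bread + chicken breast with both tight: 3.635 servings and 1.427 servings → $3.20.
The minimum over all feasible corners is $3.05.

$3.05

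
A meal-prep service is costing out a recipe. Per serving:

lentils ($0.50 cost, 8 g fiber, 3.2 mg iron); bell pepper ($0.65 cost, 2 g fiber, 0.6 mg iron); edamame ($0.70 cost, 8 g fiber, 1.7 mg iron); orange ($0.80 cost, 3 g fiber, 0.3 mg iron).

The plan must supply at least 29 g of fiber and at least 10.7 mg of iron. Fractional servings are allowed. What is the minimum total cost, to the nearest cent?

$1.81

Compare the cost at each extreme point of the feasible region.
lentils only: max(29/8, 10.7/3.2) = 3.625 servings → $1.81.
bell pepper only: max(29/2, 10.7/0.6) = 17.83 servings → $11.59.
edamame only: max(29/8, 10.7/1.7) = 6.294 servings → $4.41.
orange only: max(29/3, 10.7/0.3) = 35.67 servings → $28.53.
lentils + bell pepper with both tight: 2.5 servings and 4.5 servings → $4.17.
lentils + edamame with both tight: 3.025 servings and 0.6 servings → $1.93.
lentils + orange with both tight: 3.25 servings and 1 serving → $2.42.
bell pepper + edamame: intersection lies outside the first quadrant.
bell pepper + orange: the both-tight solution has a negative serving — not a feasible corner.
edamame + orange: the both-tight solution has a negative serving — not a feasible corner.
The minimum over all feasible corners is $1.81.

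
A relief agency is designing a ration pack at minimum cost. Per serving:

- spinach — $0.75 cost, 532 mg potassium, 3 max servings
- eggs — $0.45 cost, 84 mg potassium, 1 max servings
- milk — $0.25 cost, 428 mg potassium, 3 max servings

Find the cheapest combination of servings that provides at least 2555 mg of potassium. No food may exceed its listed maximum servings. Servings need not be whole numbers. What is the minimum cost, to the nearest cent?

Cost per mg of potassium: milk $0.0006, spinach $0.0014, eggs $0.0054.
Take 3 servings of milk: +1284.0 mg potassium for $0.75 (total $0.75, still need 1271.0 mg).
Take 2.389 servings of spinach: +1271.0 mg potassium for $1.79 (total $2.54, still need 0.0 mg).
Filling from the cheapest source first is optimal under one linear minimum: $2.54.

$2.54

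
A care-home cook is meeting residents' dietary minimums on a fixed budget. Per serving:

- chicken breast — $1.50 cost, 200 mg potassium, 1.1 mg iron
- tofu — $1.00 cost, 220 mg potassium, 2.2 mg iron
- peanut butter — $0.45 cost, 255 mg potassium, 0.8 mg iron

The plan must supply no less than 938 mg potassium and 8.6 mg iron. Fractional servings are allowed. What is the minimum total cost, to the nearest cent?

$3.95

At the optimum either one food covers both requirements or two foods hit both targets exactly; no other combination can be cheaper.
chicken breast only: max(938/200, 8.6/1.1) = 7.818 servings → $11.73.
tofu only: max(938/220, 8.6/2.2) = 4.264 servings → $4.26.
peanut butter only: max(938/255, 8.6/0.8) = 10.75 servings → $4.84.
chicken breast + tofu with both tight: 0.8667 servings and 3.476 servings → $4.78.
chicken breast + peanut butter with both targets exact would need a negative amount; discard.
tofu + peanut butter with both tight: 3.747 servings and 0.4457 servings → $3.95.
The minimum over all feasible corners is $3.95.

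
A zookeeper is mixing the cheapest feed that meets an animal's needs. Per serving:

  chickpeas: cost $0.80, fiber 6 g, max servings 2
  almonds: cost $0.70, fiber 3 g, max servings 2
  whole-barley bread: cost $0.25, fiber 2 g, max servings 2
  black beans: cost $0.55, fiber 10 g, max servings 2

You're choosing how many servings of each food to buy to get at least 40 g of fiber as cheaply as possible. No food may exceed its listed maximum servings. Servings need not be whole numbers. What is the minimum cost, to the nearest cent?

$4.13

Cost per g of fiber: black beans $0.0550, whole-barley bread $0.1250, chickpeas $0.1333, almonds $0.2333.
Take 2 servings of black beans: +20.0 g fiber for $1.10 (total $1.10, still need 20.0 g).
Take 2 servings of whole-barley bread: +4.0 g fiber for $0.50 (total $1.60, still need 16.0 g).
Take 2 servings of chickpeas: +12.0 g fiber for $1.60 (total $3.20, still need 4.0 g).
Take 1.333 servings of almonds: +4.0 g fiber for $0.93 (total $4.13, still need 0.0 g).
Filling from the cheapest source first is optimal under one linear minimum: $4.13.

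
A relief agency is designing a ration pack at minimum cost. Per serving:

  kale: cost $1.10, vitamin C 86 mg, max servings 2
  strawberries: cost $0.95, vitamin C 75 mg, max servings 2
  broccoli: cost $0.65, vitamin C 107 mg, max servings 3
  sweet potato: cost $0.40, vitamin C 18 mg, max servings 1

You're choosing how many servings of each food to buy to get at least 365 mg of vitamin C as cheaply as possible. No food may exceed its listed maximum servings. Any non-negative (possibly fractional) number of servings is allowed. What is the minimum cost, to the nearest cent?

Cost per mg of vitamin C: broccoli $0.0061, strawberries $0.0127, kale $0.0128, sweet potato $0.0222.
Take 3 servings of broccoli: +321.0 mg vitamin C for $1.95 (total $1.95, still need 44.0 mg).
Take 0.5867 servings of strawberries: +44.0 mg vitamin C for $0.56 (total $2.51, still need 0.0 mg).
Greedy by cheapest-per-mg is optimal for a single linear constraint, so the minimum cost is $2.51.

$2.51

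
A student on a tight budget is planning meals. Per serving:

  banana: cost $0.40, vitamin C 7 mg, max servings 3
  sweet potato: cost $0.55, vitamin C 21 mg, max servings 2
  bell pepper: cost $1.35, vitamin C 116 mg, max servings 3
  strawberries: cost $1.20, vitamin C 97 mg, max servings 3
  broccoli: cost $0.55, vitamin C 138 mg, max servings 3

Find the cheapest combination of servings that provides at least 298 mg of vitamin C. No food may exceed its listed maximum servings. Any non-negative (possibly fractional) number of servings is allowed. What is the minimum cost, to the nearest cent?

$1.19

Cost per mg of vitamin C: broccoli $0.0040, bell pepper $0.0116, strawberries $0.0124, sweet potato $0.0262, banana $0.0571.
Take 2.159 servings of broccoli: +298.0 mg vitamin C for $1.19 (total $1.19, still need 0.0 mg).
Filling from the cheapest source first is optimal under one linear minimum: $1.19.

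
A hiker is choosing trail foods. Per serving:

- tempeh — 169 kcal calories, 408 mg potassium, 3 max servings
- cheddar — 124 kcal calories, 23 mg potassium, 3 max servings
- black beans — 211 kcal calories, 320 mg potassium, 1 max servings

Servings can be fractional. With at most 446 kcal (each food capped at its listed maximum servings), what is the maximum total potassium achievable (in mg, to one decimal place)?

1076.7 mg

Potassium per kcal: tempeh 2.414, black beans 1.517, cheddar 0.1855.
Take 2.639 servings of tempeh: uses 446 kcal, +1076.7 mg potassium (running total 1076.7 mg).
Filling greedily by potassium-per-kcal is optimal for one linear limit, giving 1076.7 mg.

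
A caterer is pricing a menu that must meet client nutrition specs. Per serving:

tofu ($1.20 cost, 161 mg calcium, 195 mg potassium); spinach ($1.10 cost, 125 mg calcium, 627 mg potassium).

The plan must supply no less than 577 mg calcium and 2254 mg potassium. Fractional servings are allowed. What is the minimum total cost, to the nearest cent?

$4.85

An LP optimum is at a vertex; with two nutrient constraints at most two foods are used. Check each candidate.
tofu only: max(577/161, 2254/195) = 11.56 servings → $13.87.
spinach only: max(577/125, 2254/627) = 4.616 servings → $5.08.
tofu + spinach with both tight: 1.045 servings and 3.27 servings → $4.85.
So the least-cost plan costs $4.85.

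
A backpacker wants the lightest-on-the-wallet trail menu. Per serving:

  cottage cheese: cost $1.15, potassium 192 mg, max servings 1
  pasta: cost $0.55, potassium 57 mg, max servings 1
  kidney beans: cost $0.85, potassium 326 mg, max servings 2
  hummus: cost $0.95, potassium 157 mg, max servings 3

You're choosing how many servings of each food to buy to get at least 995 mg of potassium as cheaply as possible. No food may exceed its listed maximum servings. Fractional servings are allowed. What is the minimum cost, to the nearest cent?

$3.76

Cost per mg of potassium: kidney beans $0.0026, cottage cheese $0.0060, hummus $0.0061, pasta $0.0096.
Take 2 servings of kidney beans: +652.0 mg potassium for $1.70 (total $1.70, still need 343.0 mg).
Take 1 serving of cottage cheese: +192.0 mg potassium for $1.15 (total $2.85, still need 151.0 mg).
Take 0.9618 servings of hummus: +151.0 mg potassium for $0.91 (total $3.76, still need 0.0 mg).
Greedy by cheapest-per-mg is optimal for a single linear constraint, so the minimum cost is $3.76.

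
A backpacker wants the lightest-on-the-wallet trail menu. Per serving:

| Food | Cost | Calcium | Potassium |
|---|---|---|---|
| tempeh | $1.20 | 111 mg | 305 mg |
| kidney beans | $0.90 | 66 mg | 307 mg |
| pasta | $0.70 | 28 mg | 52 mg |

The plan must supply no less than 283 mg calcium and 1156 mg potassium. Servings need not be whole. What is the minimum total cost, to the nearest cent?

Check every corner: each single food scaled to meet both minima, and each pair solved so both constraints bind.
tempeh only: max(283/111, 1156/305) = 3.79 servings → $4.55.
kidney beans only: max(283/66, 1156/307) = 4.288 servings → $3.86.
pasta only: max(283/28, 1156/52) = 22.23 servings → $15.56.
tempeh + kidney beans with both tight: 0.7589 servings and 3.011 servings → $3.62.
tempeh + pasta: the both-tight solution has a negative serving — not a feasible corner.
kidney beans + pasta with both tight: 3.418 servings and 2.05 servings → $4.51.
So the least-cost plan costs $3.62.

$3.62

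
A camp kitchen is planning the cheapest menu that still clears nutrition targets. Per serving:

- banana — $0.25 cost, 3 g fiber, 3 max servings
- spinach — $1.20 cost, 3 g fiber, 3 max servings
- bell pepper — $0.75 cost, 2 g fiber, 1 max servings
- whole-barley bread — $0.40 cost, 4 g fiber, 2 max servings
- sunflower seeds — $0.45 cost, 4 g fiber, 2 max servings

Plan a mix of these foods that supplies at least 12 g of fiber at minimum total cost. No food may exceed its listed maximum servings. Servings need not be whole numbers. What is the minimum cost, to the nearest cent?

Cost per g of fiber: banana $0.0833, whole-barley bread $0.1000, sunflower seeds $0.1125, bell pepper $0.3750, spinach $0.4000.
Take 3 servings of banana: +9.0 g fiber for $0.75 (total $0.75, still need 3.0 g).
Take 0.75 servings of whole-barley bread: +3.0 g fiber for $0.30 (total $1.05, still need 0.0 g).
Greedy by cheapest-per-g is optimal for a single linear constraint, so the minimum cost is $1.05.

$1.05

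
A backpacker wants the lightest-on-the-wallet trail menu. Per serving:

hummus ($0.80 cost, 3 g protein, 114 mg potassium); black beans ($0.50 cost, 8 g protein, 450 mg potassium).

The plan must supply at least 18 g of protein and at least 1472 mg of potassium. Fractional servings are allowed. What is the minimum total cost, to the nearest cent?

$1.64

For a min-cost LP with two ≥-constraints, a basic feasible solution has at most two positive variables.
hummus only: max(18/3, 1472/114) = 12.91 servings → $10.33.
black beans only: max(18/8, 1472/450) = 3.271 servings → $1.64.
hummus + black beans with both targets exact would need a negative amount; discard.
The minimum over all feasible corners is $1.64.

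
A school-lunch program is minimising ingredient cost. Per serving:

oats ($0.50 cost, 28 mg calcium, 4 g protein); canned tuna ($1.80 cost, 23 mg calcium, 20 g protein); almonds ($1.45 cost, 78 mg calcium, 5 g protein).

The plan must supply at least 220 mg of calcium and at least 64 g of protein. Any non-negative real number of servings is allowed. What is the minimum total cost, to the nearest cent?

With two linear requirements the optimum uses one or two foods; enumerate the corners.
oats only: max(220/28, 64/4) = 16 servings → $8.00.
canned tuna only: max(220/23, 64/20) = 9.565 servings → $17.22.
almonds only: max(220/78, 64/5) = 12.8 servings → $18.56.
oats + canned tuna with both tight: 6.256 servings and 1.949 servings → $6.64.
oats + almonds: the both-tight solution has a negative serving — not a feasible corner.
canned tuna + almonds with both tight: 2.693 servings and 2.026 servings → $7.79.
Cheapest feasible corner: $6.64.

$6.64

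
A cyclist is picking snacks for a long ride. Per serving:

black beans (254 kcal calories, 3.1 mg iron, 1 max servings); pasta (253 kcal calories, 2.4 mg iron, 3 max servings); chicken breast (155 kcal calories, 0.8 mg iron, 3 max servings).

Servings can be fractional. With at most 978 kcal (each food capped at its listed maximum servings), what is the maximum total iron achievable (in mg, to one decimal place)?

10.0 mg

Iron per kcal: black beans 0.0122, pasta 0.009486, chicken breast 0.005161.
Take 1 serving of black beans: uses 254 kcal, +3.1 mg iron (running total 3.1 mg).
Take 2.862 servings of pasta: uses 724 kcal, +6.9 mg iron (running total 10.0 mg).
Greedy by best ratio exhausts the calories allowance optimally: 10.0 mg.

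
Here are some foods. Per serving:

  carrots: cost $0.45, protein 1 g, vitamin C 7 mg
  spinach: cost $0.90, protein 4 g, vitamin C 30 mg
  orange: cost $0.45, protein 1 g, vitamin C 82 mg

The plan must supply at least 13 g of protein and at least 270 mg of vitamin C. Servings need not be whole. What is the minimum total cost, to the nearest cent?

$3.45

This is a tiny linear program; its minimum lies at a vertex of the feasible set. List the vertices and price them.
carrots only: max(13/1, 270/7) = 38.57 servings → $17.36.
spinach only: max(13/4, 270/30) = 9 servings → $8.10.
orange only: max(13/1, 270/82) = 13 servings → $5.85.
carrots + spinach: the both-tight solution has a negative serving — not a feasible corner.
carrots + orange with both tight: 10.61 servings and 2.387 servings → $5.85.
spinach + orange with both tight: 2.671 servings and 2.315 servings → $3.45.
Cheapest feasible corner: $3.45.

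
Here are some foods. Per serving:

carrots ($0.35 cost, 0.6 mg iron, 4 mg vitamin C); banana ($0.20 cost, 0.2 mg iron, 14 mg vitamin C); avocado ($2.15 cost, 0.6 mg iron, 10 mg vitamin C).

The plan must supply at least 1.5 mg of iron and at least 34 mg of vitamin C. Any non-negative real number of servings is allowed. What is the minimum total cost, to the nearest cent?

With two linear requirements the optimum uses one or two foods; enumerate the corners.
carrots only: max(1.5/0.6, 34/4) = 8.5 servings → $2.98.
banana only: max(1.5/0.2, 34/14) = 7.5 servings → $1.50.
avocado only: max(1.5/0.6, 34/10) = 3.4 servings → $7.31.
carrots + banana with both tight: 1.868 servings and 1.895 servings → $1.03.
carrots + avocado with both targets exact would need a negative amount; discard.
banana + avocado with both tight: 0.8438 servings and 2.219 servings → $4.94.
The minimum over all feasible corners is $1.03.

$1.03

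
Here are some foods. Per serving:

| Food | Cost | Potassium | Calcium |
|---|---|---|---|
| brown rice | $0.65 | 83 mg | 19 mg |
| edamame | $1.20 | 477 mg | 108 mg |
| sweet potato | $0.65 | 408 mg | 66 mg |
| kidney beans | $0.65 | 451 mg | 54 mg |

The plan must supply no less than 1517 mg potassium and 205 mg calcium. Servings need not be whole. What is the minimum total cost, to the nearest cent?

For a min-cost LP with two ≥-constraints, a basic feasible solution has at most two positive variables.
brown rice only: max(1517/83, 205/19) = 18.28 servings → $11.88.
edamame only: max(1517/477, 205/108) = 3.18 servings → $3.82.
sweet potato only: max(1517/408, 205/66) = 3.718 servings → $2.42.
kidney beans only: max(1517/451, 205/54) = 3.796 servings → $2.47.
brown rice + edamame with both targets exact would need a negative amount; discard.
brown rice + sweet potato: intersection lies outside the first quadrant.
brown rice + kidney beans with both tight: 2.578 servings and 2.889 servings → $3.55.
edamame + sweet potato with both targets exact would need a negative amount; discard.
edamame + kidney beans with both tight: 0.4591 servings and 2.878 servings → $2.42.
sweet potato + kidney beans with both tight: 1.362 servings and 2.131 servings → $2.27.
Cheapest feasible corner: $2.27.

$2.27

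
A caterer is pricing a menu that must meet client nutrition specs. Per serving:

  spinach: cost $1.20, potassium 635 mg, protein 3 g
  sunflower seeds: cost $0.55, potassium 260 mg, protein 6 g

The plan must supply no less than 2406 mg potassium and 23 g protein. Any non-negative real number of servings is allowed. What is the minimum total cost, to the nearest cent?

An LP optimum is at a vertex; with two nutrient constraints at most two foods are used. Check each candidate.
spinach only: max(2406/635, 23/3) = 7.667 servings → $9.20.
sunflower seeds only: max(2406/260, 23/6) = 9.254 servings → $5.09.
spinach + sunflower seeds with both tight: 2.791 servings and 2.438 servings → $4.69.
The minimum over all feasible corners is $4.69.

$4.69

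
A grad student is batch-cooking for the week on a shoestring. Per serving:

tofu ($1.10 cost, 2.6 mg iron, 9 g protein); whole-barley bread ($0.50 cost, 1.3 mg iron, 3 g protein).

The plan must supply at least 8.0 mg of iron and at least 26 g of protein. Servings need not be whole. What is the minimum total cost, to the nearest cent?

With two linear requirements the optimum uses one or two foods; enumerate the corners.
tofu only: max(8.0/2.6, 26/9) = 3.077 servings → $3.38.
whole-barley bread only: max(8.0/1.3, 26/3) = 8.667 servings → $4.33.
tofu + whole-barley bread with both tight: 2.513 servings and 1.128 servings → $3.33.
Cheapest feasible corner: $3.33.

$3.33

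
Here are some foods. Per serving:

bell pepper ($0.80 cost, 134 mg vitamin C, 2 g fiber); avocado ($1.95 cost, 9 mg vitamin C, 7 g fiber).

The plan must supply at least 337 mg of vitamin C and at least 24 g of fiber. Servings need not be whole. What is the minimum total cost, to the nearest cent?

$7.25

This is a tiny linear program; its minimum lies at a vertex of the feasible set. List the vertices and price them.
bell pepper only: max(337/134, 24/2) = 12 servings → $9.60.
avocado only: max(337/9, 24/7) = 37.44 servings → $73.02.
bell pepper + avocado with both tight: 2.329 servings and 2.763 servings → $7.25.
Cheapest feasible corner: $7.25.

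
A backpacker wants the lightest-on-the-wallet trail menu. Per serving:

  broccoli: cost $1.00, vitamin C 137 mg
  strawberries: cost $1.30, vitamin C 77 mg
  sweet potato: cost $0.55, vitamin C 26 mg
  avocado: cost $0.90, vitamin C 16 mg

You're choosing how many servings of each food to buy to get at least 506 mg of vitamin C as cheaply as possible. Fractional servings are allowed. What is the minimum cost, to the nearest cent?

$3.69

Cost per mg of vitamin C: broccoli $0.0073, strawberries $0.0169, sweet potato $0.0212, avocado $0.0563.
With no serving limits, use only broccoli: 506 mg / 137 mg = 3.693 servings × $1.00 = $3.69.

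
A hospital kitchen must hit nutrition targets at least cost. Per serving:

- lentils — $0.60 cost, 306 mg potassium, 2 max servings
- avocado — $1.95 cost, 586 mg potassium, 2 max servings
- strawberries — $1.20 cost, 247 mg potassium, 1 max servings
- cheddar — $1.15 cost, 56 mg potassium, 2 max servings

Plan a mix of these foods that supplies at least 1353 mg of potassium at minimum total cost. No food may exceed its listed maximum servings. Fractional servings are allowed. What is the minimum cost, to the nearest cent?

Cost per mg of potassium: lentils $0.0020, avocado $0.0033, strawberries $0.0049, cheddar $0.0205.
Take 2 servings of lentils: +612.0 mg potassium for $1.20 (total $1.20, still need 741.0 mg).
Take 1.265 servings of avocado: +741.0 mg potassium for $2.47 (total $3.67, still need 0.0 mg).
Filling from the cheapest source first is optimal under one linear minimum: $3.67.

$3.67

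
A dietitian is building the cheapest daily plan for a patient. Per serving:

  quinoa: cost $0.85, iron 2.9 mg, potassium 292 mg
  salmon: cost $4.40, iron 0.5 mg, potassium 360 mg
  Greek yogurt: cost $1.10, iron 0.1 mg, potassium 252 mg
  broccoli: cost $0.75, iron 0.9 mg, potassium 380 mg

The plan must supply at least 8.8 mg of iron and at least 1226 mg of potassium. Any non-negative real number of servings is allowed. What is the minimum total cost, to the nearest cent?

$3.15

Two binding constraints pin down two serving amounts, so the optimal mix uses at most two foods. The candidates are each food alone (scaled to the tighter of iron/potassium) and each pair with both constraints tight.
quinoa only: max(8.8/2.9, 1226/292) = 4.199 servings → $3.57.
salmon only: max(8.8/0.5, 1226/360) = 17.6 servings → $77.44.
Greek yogurt only: max(8.8/0.1, 1226/252) = 88 servings → $96.80.
broccoli only: max(8.8/0.9, 1226/380) = 9.778 servings → $7.33.
quinoa + salmon with both tight: 2.845 servings and 1.098 servings → $7.25.
quinoa + Greek yogurt with both tight: 2.986 servings and 1.405 servings → $4.08.
quinoa + broccoli with both tight: 2.67 servings and 1.175 servings → $3.15.
salmon + Greek yogurt: intersection lies outside the first quadrant.
salmon + broccoli: intersection lies outside the first quadrant.
Greek yogurt + broccoli: intersection lies outside the first quadrant.
So the least-cost plan costs $3.15.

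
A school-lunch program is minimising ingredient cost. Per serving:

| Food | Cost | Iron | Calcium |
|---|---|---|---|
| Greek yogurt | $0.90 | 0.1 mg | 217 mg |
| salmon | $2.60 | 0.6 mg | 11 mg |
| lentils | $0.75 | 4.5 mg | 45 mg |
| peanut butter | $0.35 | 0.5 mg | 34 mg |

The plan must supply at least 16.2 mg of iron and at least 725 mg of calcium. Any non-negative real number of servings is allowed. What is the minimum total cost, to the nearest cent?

$5.00

A basic optimal solution has at most two foods positive. Try each food alone and each pair with both targets met exactly.
Greek yogurt only: max(16.2/0.1, 725/217) = 162 servings → $145.80.
salmon only: max(16.2/0.6, 725/11) = 65.91 servings → $171.36.
lentils only: max(16.2/4.5, 725/45) = 16.11 servings → $12.08.
peanut butter only: max(16.2/0.5, 725/34) = 32.4 servings → $11.34.
Greek yogurt + salmon with both tight: 1.989 servings and 26.67 servings → $71.13.
Greek yogurt + lentils with both tight: 2.606 servings and 3.542 servings → $5.00.
Greek yogurt + peanut butter: intersection lies outside the first quadrant.
salmon + lentils: intersection lies outside the first quadrant.
salmon + peanut butter with both tight: 12.64 servings and 17.23 servings → $38.89.
lentils + peanut butter with both tight: 1.443 servings and 19.41 servings → $7.88.
So the least-cost plan costs $5.00.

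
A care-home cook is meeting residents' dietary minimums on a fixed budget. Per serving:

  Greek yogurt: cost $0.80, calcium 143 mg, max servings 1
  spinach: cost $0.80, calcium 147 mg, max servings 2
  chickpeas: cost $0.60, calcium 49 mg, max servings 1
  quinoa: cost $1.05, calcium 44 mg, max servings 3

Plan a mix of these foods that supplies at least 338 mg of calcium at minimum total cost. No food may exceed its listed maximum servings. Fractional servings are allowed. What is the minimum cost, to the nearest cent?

$1.85

Cost per mg of calcium: spinach $0.0054, Greek yogurt $0.0056, chickpeas $0.0122, quinoa $0.0239.
Take 2 servings of spinach: +294.0 mg calcium for $1.60 (total $1.60, still need 44.0 mg).
Take 0.3077 servings of Greek yogurt: +44.0 mg calcium for $0.25 (total $1.85, still need 0.0 mg).
Greedy by cheapest-per-mg is optimal for a single linear constraint, so the minimum cost is $1.85.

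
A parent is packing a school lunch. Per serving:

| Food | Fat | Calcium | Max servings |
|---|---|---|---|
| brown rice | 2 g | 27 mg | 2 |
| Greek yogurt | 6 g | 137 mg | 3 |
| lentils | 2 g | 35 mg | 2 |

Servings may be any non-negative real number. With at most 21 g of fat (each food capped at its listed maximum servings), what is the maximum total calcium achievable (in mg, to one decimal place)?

463.5 mg

Calcium per g fat: Greek yogurt 22.83, lentils 17.5, brown rice 13.5.
Take 3 servings of Greek yogurt: uses 18 g fat, +411.0 mg calcium (running total 411.0 mg).
Take 1.5 servings of lentils: uses 3 g fat, +52.5 mg calcium (running total 463.5 mg).
Filling greedily by calcium-per-g fat is optimal for one linear limit, giving 463.5 mg.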